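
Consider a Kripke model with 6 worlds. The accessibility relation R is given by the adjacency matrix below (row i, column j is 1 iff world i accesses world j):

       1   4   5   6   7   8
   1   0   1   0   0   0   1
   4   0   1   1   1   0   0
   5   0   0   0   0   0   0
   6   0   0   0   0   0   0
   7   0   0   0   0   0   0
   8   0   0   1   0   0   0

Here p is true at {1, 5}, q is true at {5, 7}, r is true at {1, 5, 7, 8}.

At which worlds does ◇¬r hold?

1: successors {4, 8}; ¬r there: 4:T, 8:F. ✓
4: successors {4, 5, 6}; ¬r there: 4:T, 5:F, 6:T. ✓
5: no successors, so ◇¬r fails. ✗
6: no successors, so ◇¬r fails. ✗
7: no successors, so ◇¬r fails. ✗
8: successors {5}; ¬r there: 5:F. ✗

{1, 4}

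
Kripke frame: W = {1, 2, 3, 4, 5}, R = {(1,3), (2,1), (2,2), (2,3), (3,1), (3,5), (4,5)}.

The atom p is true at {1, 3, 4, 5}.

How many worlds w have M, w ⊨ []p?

4

1: successors {3}; p there: 3:T. ✓
2: successors {1, 2, 3}; p there: 1:T, 2:F, 3:T. ✗
3: successors {1, 5}; p there: 1:T, 5:T. ✓
4: successors {5}; p there: 5:T. ✓
5: no successors, so []p holds vacuously. ✓
Satisfying worlds: {1, 3, 4, 5}.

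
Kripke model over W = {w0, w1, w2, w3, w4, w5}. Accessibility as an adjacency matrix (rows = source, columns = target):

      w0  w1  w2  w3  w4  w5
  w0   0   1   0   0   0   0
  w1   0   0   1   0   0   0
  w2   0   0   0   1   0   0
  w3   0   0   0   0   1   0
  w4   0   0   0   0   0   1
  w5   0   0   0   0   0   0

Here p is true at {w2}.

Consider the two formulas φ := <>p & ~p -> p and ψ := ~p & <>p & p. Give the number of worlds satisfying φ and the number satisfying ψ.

For <>p & ~p -> p:
w0: <>p & ~p is F, p is F. ✓
w1: <>p & ~p is T, p is F. ✗
w2: <>p & ~p is F, p is T. ✓
w3: <>p & ~p is F, p is F. ✓
w4: <>p & ~p is F, p is F. ✓
w5: <>p & ~p is F, p is F. ✓
— 5 worlds.
For ~p & <>p & p:
w0: ~p is T, <>p & p is F. ✗
w1: ~p is T, <>p & p is F. ✗
w2: ~p is F, <>p & p is F. ✗
w3: ~p is T, <>p & p is F. ✗
w4: ~p is T, <>p & p is F. ✗
w5: ~p is T, <>p & p is F. ✗
— 0 worlds.

5 and 0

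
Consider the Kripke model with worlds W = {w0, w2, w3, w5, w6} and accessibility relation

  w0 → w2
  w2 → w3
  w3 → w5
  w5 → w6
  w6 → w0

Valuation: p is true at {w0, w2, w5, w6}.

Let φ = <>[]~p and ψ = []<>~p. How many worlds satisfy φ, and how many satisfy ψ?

For <>[]~p:
w0: successors {w2}; []~p there: w2:T. ✓
w2: successors {w3}; []~p there: w3:F. ✗
w3: successors {w5}; []~p there: w5:F. ✗
w5: successors {w6}; []~p there: w6:F. ✗
w6: successors {w0}; []~p there: w0:F. ✗
— 1 world.
For []<>~p:
w0: successors {w2}; <>~p there: w2:T. ✓
w2: successors {w3}; <>~p there: w3:F. ✗
w3: successors {w5}; <>~p there: w5:F. ✗
w5: successors {w6}; <>~p there: w6:F. ✗
w6: successors {w0}; <>~p there: w0:F. ✗
— 1 world.

1 and 1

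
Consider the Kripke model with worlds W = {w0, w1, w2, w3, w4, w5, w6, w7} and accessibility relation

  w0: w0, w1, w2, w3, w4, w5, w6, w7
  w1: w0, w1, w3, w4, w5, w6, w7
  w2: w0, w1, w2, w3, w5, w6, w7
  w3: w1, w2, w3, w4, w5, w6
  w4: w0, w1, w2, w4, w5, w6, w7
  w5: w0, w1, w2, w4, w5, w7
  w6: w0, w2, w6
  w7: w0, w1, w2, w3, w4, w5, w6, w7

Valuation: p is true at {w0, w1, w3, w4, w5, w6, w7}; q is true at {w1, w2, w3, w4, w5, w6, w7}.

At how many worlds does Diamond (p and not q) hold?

w0: successors {w0, w1, w2, w3, w4, w5, w6, w7}; p and not q there: w0:T, w1:F, w2:F, w3:F, w4:F, w5:F, w6:F, w7:F. ✓
w1: successors {w0, w1, w3, w4, w5, w6, w7}; p and not q there: w0:T, w1:F, w3:F, w4:F, w5:F, w6:F, w7:F. ✓
w2: successors {w0, w1, w2, w3, w5, w6, w7}; p and not q there: w0:T, w1:F, w2:F, w3:F, w5:F, w6:F, w7:F. ✓
w3: successors {w1, w2, w3, w4, w5, w6}; p and not q there: w1:F, w2:F, w3:F, w4:F, w5:F, w6:F. ✗
w4: successors {w0, w1, w2, w4, w5, w6, w7}; p and not q there: w0:T, w1:F, w2:F, w4:F, w5:F, w6:F, w7:F. ✓
w5: successors {w0, w1, w2, w4, w5, w7}; p and not q there: w0:T, w1:F, w2:F, w4:F, w5:F, w7:F. ✓
w6: successors {w0, w2, w6}; p and not q there: w0:T, w2:F, w6:F. ✓
w7: successors {w0, w1, w2, w3, w4, w5, w6, w7}; p and not q there: w0:T, w1:F, w2:F, w3:F, w4:F, w5:F, w6:F, w7:F. ✓
Satisfying worlds: {w0, w1, w2, w4, w5, w6, w7}.

7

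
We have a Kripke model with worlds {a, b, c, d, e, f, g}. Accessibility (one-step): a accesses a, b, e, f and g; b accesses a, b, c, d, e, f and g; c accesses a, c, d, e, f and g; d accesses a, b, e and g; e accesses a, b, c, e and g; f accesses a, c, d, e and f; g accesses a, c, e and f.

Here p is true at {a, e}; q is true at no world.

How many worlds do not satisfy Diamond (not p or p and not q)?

a: successors {a, b, e, f, g}; not p or p and not q there: a:T, b:T, e:T, f:T, g:T. ✓
b: successors {a, b, c, d, e, f, g}; not p or p and not q there: a:T, b:T, c:T, d:T, e:T, f:T, g:T. ✓
c: successors {a, c, d, e, f, g}; not p or p and not q there: a:T, c:T, d:T, e:T, f:T, g:T. ✓
d: successors {a, b, e, g}; not p or p and not q there: a:T, b:T, e:T, g:T. ✓
e: successors {a, b, c, e, g}; not p or p and not q there: a:T, b:T, c:T, e:T, g:T. ✓
f: successors {a, c, d, e, f}; not p or p and not q there: a:T, c:T, d:T, e:T, f:T. ✓
g: successors {a, c, e, f}; not p or p and not q there: a:T, c:T, e:T, f:T. ✓
Satisfying worlds: {a, b, c, d, e, f, g}.
So Diamond (not p or p and not q) fails at the other 0 worlds.

0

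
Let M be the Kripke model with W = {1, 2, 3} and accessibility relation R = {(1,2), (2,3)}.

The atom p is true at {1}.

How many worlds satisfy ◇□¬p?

1: successors {2}; □¬p there: 2:T. ✓
2: successors {3}; □¬p there: 3:T. ✓
3: no successors, so ◇□¬p fails. ✗
Satisfying worlds: {1, 2}.

2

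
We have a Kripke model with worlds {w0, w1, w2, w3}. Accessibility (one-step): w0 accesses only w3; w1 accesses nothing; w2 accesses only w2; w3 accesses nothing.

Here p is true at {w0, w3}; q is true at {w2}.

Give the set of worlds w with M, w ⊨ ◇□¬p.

w0: successors {w3}; □¬p there: w3:T. ✓
w1: no successors, so ◇□¬p fails. ✗
w2: successors {w2}; □¬p there: w2:T. ✓
w3: no successors, so ◇□¬p fails. ✗

{w0, w2}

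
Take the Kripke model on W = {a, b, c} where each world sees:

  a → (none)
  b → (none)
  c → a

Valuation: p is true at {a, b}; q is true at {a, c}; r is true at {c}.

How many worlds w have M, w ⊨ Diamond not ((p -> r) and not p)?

1

a: no successors, so Diamond not ((p -> r) and not p) fails. ✗
b: no successors, so Diamond not ((p -> r) and not p) fails. ✗
c: successors {a}; not ((p -> r) and not p) there: a:T. ✓
Satisfying worlds: {c}.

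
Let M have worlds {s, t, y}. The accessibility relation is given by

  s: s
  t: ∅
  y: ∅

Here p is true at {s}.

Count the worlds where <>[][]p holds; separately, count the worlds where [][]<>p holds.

For <>[][]p:
s: successors {s}; [][]p there: s:T. ✓
t: no successors, so <>[][]p fails. ✗
y: no successors, so <>[][]p fails. ✗
— 1 world.
For [][]<>p:
s: successors {s}; []<>p there: s:T. ✓
t: no successors, so [][]<>p holds vacuously. ✓
y: no successors, so [][]<>p holds vacuously. ✓
— 3 worlds.

1 and 3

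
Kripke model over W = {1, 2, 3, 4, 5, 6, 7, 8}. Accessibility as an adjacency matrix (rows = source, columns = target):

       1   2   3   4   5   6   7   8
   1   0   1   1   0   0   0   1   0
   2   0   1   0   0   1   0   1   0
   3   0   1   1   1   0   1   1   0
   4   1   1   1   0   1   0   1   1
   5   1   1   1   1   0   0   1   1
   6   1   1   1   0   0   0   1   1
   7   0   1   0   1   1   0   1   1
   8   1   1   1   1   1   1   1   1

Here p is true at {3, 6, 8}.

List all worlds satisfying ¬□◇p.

{1, 2, 3, 4, 5, 6, 7, 8}

1: □◇p is F. ✓
2: □◇p is F. ✓
3: □◇p is F. ✓
4: □◇p is F. ✓
5: □◇p is F. ✓
6: □◇p is F. ✓
7: □◇p is F. ✓
8: □◇p is F. ✓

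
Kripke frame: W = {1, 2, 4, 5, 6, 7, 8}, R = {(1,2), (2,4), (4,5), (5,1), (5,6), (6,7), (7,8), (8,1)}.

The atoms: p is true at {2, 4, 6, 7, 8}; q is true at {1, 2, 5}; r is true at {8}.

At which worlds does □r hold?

1: successors {2}; r there: 2:F. ✗
2: successors {4}; r there: 4:F. ✗
4: successors {5}; r there: 5:F. ✗
5: successors {1, 6}; r there: 1:F, 6:F. ✗
6: successors {7}; r there: 7:F. ✗
7: successors {8}; r there: 8:T. ✓
8: successors {1}; r there: 1:F. ✗

{7}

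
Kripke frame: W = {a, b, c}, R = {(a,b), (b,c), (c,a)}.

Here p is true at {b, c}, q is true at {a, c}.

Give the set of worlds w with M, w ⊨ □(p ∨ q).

a: successors {b}; p ∨ q there: b:T. ✓
b: successors {c}; p ∨ q there: c:T. ✓
c: successors {a}; p ∨ q there: a:T. ✓

{a, b, c}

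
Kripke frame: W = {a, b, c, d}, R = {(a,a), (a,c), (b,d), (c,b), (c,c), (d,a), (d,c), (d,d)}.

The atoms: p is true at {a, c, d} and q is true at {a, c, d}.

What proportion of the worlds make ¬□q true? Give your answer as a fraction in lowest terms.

1/4

a: □q is T. ✗
b: □q is T. ✗
c: □q is F. ✓
d: □q is T. ✗
That's 1 of 4 worlds, so 1/4.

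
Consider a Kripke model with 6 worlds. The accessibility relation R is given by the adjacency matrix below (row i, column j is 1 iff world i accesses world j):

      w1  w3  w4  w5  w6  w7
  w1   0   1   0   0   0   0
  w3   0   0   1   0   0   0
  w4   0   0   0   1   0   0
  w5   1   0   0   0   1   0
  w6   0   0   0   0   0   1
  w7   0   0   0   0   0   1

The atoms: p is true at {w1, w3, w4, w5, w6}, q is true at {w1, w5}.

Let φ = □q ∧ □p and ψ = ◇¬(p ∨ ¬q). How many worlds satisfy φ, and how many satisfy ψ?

For □q ∧ □p:
w1: □q is F, □p is T. ✗
w3: □q is F, □p is T. ✗
w4: □q is T, □p is T. ✓
w5: □q is F, □p is T. ✗
w6: □q is F, □p is F. ✗
w7: □q is F, □p is F. ✗
— 1 world.
For ◇¬(p ∨ ¬q):
w1: successors {w3}; ¬(p ∨ ¬q) there: w3:F. ✗
w3: successors {w4}; ¬(p ∨ ¬q) there: w4:F. ✗
w4: successors {w5}; ¬(p ∨ ¬q) there: w5:F. ✗
w5: successors {w1, w6}; ¬(p ∨ ¬q) there: w1:F, w6:F. ✗
w6: successors {w7}; ¬(p ∨ ¬q) there: w7:F. ✗
w7: successors {w7}; ¬(p ∨ ¬q) there: w7:F. ✗
— 0 worlds.

1 and 0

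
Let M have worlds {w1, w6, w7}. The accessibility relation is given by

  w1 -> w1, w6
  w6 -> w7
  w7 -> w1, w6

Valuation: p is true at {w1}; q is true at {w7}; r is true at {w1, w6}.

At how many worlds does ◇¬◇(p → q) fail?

w1: successors {w1, w6}; ¬◇(p → q) there: w1:F, w6:F. ✗
w6: successors {w7}; ¬◇(p → q) there: w7:F. ✗
w7: successors {w1, w6}; ¬◇(p → q) there: w1:F, w6:F. ✗
Satisfying worlds: ∅.
So ◇¬◇(p → q) fails at the other 3 worlds.

3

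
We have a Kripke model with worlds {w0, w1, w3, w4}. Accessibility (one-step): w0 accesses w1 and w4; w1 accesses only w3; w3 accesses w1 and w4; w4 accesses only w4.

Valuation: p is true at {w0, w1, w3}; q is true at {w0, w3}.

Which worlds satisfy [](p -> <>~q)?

w0: successors {w1, w4}; p -> <>~q there: w1:F, w4:T. ✗
w1: successors {w3}; p -> <>~q there: w3:T. ✓
w3: successors {w1, w4}; p -> <>~q there: w1:F, w4:T. ✗
w4: successors {w4}; p -> <>~q there: w4:T. ✓

{w1, w4}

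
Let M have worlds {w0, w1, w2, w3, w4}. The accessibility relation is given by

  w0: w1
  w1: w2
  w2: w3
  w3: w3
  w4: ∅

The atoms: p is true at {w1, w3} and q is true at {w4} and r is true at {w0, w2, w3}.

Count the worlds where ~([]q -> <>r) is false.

w0: []q -> <>r is T. ✗
w1: []q -> <>r is T. ✗
w2: []q -> <>r is T. ✗
w3: []q -> <>r is T. ✗
w4: []q -> <>r is F. ✓
Satisfying worlds: {w4}.
So ~([]q -> <>r) fails at the other 4 worlds.

4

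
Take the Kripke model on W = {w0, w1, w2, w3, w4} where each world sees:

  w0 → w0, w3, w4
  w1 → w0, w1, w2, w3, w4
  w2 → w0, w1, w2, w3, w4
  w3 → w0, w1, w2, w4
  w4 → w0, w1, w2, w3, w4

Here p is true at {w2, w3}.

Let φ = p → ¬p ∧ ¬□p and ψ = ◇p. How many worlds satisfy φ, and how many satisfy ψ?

3 and 5

For p → ¬p ∧ ¬□p:
w0: p is F, ¬p ∧ ¬□p is T. ✓
w1: p is F, ¬p ∧ ¬□p is T. ✓
w2: p is T, ¬p ∧ ¬□p is F. ✗
w3: p is T, ¬p ∧ ¬□p is F. ✗
w4: p is F, ¬p ∧ ¬□p is T. ✓
— 3 worlds.
For ◇p:
w0: successors {w0, w3, w4}; p there: w0:F, w3:T, w4:F. ✓
w1: successors {w0, w1, w2, w3, w4}; p there: w0:F, w1:F, w2:T, w3:T, w4:F. ✓
w2: successors {w0, w1, w2, w3, w4}; p there: w0:F, w1:F, w2:T, w3:T, w4:F. ✓
w3: successors {w0, w1, w2, w4}; p there: w0:F, w1:F, w2:T, w4:F. ✓
w4: successors {w0, w1, w2, w3, w4}; p there: w0:F, w1:F, w2:T, w3:T, w4:F. ✓
— 5 worlds.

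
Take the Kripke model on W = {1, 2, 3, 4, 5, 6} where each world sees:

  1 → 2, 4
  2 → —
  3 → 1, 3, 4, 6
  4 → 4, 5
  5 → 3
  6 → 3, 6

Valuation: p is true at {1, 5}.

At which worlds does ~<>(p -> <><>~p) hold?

1: <>(p -> <><>~p) is T. ✗
2: <>(p -> <><>~p) is F. ✓
3: <>(p -> <><>~p) is T. ✗
4: <>(p -> <><>~p) is T. ✗
5: <>(p -> <><>~p) is T. ✗
6: <>(p -> <><>~p) is T. ✗

{2}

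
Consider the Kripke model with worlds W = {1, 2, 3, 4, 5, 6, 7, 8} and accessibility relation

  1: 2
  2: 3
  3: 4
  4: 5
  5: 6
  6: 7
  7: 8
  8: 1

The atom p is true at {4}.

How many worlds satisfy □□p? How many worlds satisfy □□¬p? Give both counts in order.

1 and 7

For □□p:
1: successors {2}; □p there: 2:F. ✗
2: successors {3}; □p there: 3:T. ✓
3: successors {4}; □p there: 4:F. ✗
4: successors {5}; □p there: 5:F. ✗
5: successors {6}; □p there: 6:F. ✗
6: successors {7}; □p there: 7:F. ✗
7: successors {8}; □p there: 8:F. ✗
8: successors {1}; □p there: 1:F. ✗
— 1 world.
For □□¬p:
1: successors {2}; □¬p there: 2:T. ✓
2: successors {3}; □¬p there: 3:F. ✗
3: successors {4}; □¬p there: 4:T. ✓
4: successors {5}; □¬p there: 5:T. ✓
5: successors {6}; □¬p there: 6:T. ✓
6: successors {7}; □¬p there: 7:T. ✓
7: successors {8}; □¬p there: 8:T. ✓
8: successors {1}; □¬p there: 1:T. ✓
— 7 worlds.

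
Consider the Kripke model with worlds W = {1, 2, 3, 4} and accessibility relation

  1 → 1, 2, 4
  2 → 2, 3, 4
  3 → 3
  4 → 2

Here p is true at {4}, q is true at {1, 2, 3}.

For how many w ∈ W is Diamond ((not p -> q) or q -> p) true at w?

1: successors {1, 2, 4}; (not p -> q) or q -> p there: 1:F, 2:F, 4:T. ✓
2: successors {2, 3, 4}; (not p -> q) or q -> p there: 2:F, 3:F, 4:T. ✓
3: successors {3}; (not p -> q) or q -> p there: 3:F. ✗
4: successors {2}; (not p -> q) or q -> p there: 2:F. ✗
Satisfying worlds: {1, 2}.

2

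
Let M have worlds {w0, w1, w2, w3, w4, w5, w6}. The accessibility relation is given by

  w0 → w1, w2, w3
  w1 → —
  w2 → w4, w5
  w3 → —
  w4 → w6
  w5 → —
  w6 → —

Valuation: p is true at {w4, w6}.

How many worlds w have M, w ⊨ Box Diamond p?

4

w0: successors {w1, w2, w3}; Diamond p there: w1:F, w2:T, w3:F. ✗
w1: no successors, so Box Diamond p holds vacuously. ✓
w2: successors {w4, w5}; Diamond p there: w4:T, w5:F. ✗
w3: no successors, so Box Diamond p holds vacuously. ✓
w4: successors {w6}; Diamond p there: w6:F. ✗
w5: no successors, so Box Diamond p holds vacuously. ✓
w6: no successors, so Box Diamond p holds vacuously. ✓
Satisfying worlds: {w1, w3, w5, w6}.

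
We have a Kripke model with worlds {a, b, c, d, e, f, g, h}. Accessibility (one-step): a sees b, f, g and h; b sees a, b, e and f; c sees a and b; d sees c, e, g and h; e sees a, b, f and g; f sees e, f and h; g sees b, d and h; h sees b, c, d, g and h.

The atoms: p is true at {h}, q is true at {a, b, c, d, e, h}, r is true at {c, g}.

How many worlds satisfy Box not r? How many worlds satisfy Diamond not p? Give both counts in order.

4 and 8

For Box not r:
a: successors {b, f, g, h}; not r there: b:T, f:T, g:F, h:T. ✗
b: successors {a, b, e, f}; not r there: a:T, b:T, e:T, f:T. ✓
c: successors {a, b}; not r there: a:T, b:T. ✓
d: successors {c, e, g, h}; not r there: c:F, e:T, g:F, h:T. ✗
e: successors {a, b, f, g}; not r there: a:T, b:T, f:T, g:F. ✗
f: successors {e, f, h}; not r there: e:T, f:T, h:T. ✓
g: successors {b, d, h}; not r there: b:T, d:T, h:T. ✓
h: successors {b, c, d, g, h}; not r there: b:T, c:F, d:T, g:F, h:T. ✗
— 4 worlds.
For Diamond not p:
a: successors {b, f, g, h}; not p there: b:T, f:T, g:T, h:F. ✓
b: successors {a, b, e, f}; not p there: a:T, b:T, e:T, f:T. ✓
c: successors {a, b}; not p there: a:T, b:T. ✓
d: successors {c, e, g, h}; not p there: c:T, e:T, g:T, h:F. ✓
e: successors {a, b, f, g}; not p there: a:T, b:T, f:T, g:T. ✓
f: successors {e, f, h}; not p there: e:T, f:T, h:F. ✓
g: successors {b, d, h}; not p there: b:T, d:T, h:F. ✓
h: successors {b, c, d, g, h}; not p there: b:T, c:T, d:T, g:T, h:F. ✓
— 8 worlds.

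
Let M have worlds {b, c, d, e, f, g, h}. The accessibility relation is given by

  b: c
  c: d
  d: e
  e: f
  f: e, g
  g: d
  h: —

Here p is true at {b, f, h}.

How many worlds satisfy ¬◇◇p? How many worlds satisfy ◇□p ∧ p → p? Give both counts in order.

5 and 7

For ¬◇◇p:
b: ◇◇p is F. ✓
c: ◇◇p is F. ✓
d: ◇◇p is T. ✗
e: ◇◇p is F. ✓
f: ◇◇p is T. ✗
g: ◇◇p is F. ✓
h: ◇◇p is F. ✓
— 5 worlds.
For ◇□p ∧ p → p:
b: ◇□p ∧ p is F, p is T. ✓
c: ◇□p ∧ p is F, p is F. ✓
d: ◇□p ∧ p is F, p is F. ✓
e: ◇□p ∧ p is F, p is F. ✓
f: ◇□p ∧ p is T, p is T. ✓
g: ◇□p ∧ p is F, p is F. ✓
h: ◇□p ∧ p is F, p is T. ✓
— 7 worlds.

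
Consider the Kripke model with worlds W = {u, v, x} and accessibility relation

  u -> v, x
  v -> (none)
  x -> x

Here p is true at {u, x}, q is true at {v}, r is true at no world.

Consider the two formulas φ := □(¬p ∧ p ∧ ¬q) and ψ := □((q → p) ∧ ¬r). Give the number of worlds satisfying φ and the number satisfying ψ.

For □(¬p ∧ p ∧ ¬q):
u: successors {v, x}; ¬p ∧ p ∧ ¬q there: v:F, x:F. ✗
v: no successors, so □(¬p ∧ p ∧ ¬q) holds vacuously. ✓
x: successors {x}; ¬p ∧ p ∧ ¬q there: x:F. ✗
— 1 world.
For □((q → p) ∧ ¬r):
u: successors {v, x}; (q → p) ∧ ¬r there: v:F, x:T. ✗
v: no successors, so □((q → p) ∧ ¬r) holds vacuously. ✓
x: successors {x}; (q → p) ∧ ¬r there: x:T. ✓
— 2 worlds.

1 and 2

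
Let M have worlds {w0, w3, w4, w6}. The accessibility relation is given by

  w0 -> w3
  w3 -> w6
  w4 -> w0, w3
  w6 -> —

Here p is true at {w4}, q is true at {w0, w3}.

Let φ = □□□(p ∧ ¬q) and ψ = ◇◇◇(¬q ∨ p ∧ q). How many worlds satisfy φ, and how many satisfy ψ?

For □□□(p ∧ ¬q):
w0: successors {w3}; □□(p ∧ ¬q) there: w3:T. ✓
w3: successors {w6}; □□(p ∧ ¬q) there: w6:T. ✓
w4: successors {w0, w3}; □□(p ∧ ¬q) there: w0:F, w3:T. ✗
w6: no successors, so □□□(p ∧ ¬q) holds vacuously. ✓
— 3 worlds.
For ◇◇◇(¬q ∨ p ∧ q):
w0: successors {w3}; ◇◇(¬q ∨ p ∧ q) there: w3:F. ✗
w3: successors {w6}; ◇◇(¬q ∨ p ∧ q) there: w6:F. ✗
w4: successors {w0, w3}; ◇◇(¬q ∨ p ∧ q) there: w0:T, w3:F. ✓
w6: no successors, so ◇◇◇(¬q ∨ p ∧ q) fails. ✗
— 1 world.

3 and 1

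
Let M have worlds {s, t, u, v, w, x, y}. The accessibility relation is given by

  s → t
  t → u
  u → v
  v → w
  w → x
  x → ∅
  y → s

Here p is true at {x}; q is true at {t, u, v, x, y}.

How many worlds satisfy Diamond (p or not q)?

3

s: successors {t}; p or not q there: t:F. ✗
t: successors {u}; p or not q there: u:F. ✗
u: successors {v}; p or not q there: v:F. ✗
v: successors {w}; p or not q there: w:T. ✓
w: successors {x}; p or not q there: x:T. ✓
x: no successors, so Diamond (p or not q) fails. ✗
y: successors {s}; p or not q there: s:T. ✓
Satisfying worlds: {v, w, y}.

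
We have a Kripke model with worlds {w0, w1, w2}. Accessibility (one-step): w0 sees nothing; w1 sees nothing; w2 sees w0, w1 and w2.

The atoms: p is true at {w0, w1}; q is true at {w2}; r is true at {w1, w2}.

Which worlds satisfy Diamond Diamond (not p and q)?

{w2}

w0: no successors, so Diamond Diamond (not p and q) fails. ✗
w1: no successors, so Diamond Diamond (not p and q) fails. ✗
w2: successors {w0, w1, w2}; Diamond (not p and q) there: w0:F, w1:F, w2:T. ✓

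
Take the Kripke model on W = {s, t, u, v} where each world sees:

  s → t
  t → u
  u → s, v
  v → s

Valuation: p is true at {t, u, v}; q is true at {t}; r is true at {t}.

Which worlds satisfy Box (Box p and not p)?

s: successors {t}; Box p and not p there: t:F. ✗
t: successors {u}; Box p and not p there: u:F. ✗
u: successors {s, v}; Box p and not p there: s:T, v:F. ✗
v: successors {s}; Box p and not p there: s:T. ✓

{v}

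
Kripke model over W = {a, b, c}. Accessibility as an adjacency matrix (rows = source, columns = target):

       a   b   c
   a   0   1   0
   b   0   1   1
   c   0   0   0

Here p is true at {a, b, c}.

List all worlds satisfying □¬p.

{c}

a: successors {b}; ¬p there: b:F. ✗
b: successors {b, c}; ¬p there: b:F, c:F. ✗
c: no successors, so □¬p holds vacuously. ✓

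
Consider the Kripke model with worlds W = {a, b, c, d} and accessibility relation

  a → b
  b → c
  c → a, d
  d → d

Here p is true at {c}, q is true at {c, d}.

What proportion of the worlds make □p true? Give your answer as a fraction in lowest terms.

a: successors {b}; p there: b:F. ✗
b: successors {c}; p there: c:T. ✓
c: successors {a, d}; p there: a:F, d:F. ✗
d: successors {d}; p there: d:F. ✗
That's 1 of 4 worlds, so 1/4.

1/4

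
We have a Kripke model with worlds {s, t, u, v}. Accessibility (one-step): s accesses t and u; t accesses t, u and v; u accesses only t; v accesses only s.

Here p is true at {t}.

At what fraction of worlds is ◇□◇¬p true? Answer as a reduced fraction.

s: successors {t, u}; □◇¬p there: t:F, u:T. ✓
t: successors {t, u, v}; □◇¬p there: t:F, u:T, v:T. ✓
u: successors {t}; □◇¬p there: t:F. ✗
v: successors {s}; □◇¬p there: s:F. ✗
That's 2 of 4 worlds, so 2/4 = 1/2.

1/2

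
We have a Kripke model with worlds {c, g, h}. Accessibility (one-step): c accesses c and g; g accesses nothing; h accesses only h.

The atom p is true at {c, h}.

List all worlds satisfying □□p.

c: successors {c, g}; □p there: c:F, g:T. ✗
g: no successors, so □□p holds vacuously. ✓
h: successors {h}; □p there: h:T. ✓

{g, h}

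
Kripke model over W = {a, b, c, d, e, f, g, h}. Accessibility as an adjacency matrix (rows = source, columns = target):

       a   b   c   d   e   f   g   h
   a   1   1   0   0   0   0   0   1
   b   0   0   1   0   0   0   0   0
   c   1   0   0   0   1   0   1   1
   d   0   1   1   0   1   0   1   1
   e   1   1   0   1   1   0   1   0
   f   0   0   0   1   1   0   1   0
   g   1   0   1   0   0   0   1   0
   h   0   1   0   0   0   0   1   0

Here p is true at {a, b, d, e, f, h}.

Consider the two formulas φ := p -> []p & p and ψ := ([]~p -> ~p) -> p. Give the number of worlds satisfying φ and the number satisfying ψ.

3 and 6

For p -> []p & p:
a: p is T, []p & p is T. ✓
b: p is T, []p & p is F. ✗
c: p is F, []p & p is F. ✓
d: p is T, []p & p is F. ✗
e: p is T, []p & p is F. ✗
f: p is T, []p & p is F. ✗
g: p is F, []p & p is F. ✓
h: p is T, []p & p is F. ✗
— 3 worlds.
For ([]~p -> ~p) -> p:
a: []~p -> ~p is T, p is T. ✓
b: []~p -> ~p is F, p is T. ✓
c: []~p -> ~p is T, p is F. ✗
d: []~p -> ~p is T, p is T. ✓
e: []~p -> ~p is T, p is T. ✓
f: []~p -> ~p is T, p is T. ✓
g: []~p -> ~p is T, p is F. ✗
h: []~p -> ~p is T, p is T. ✓
— 6 worlds.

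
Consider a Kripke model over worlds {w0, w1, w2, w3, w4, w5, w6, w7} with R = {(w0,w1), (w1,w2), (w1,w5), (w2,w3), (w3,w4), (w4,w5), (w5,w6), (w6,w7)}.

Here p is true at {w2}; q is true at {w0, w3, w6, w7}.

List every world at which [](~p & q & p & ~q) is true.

{w7}

w0: successors {w1}; ~p & q & p & ~q there: w1:F. ✗
w1: successors {w2, w5}; ~p & q & p & ~q there: w2:F, w5:F. ✗
w2: successors {w3}; ~p & q & p & ~q there: w3:F. ✗
w3: successors {w4}; ~p & q & p & ~q there: w4:F. ✗
w4: successors {w5}; ~p & q & p & ~q there: w5:F. ✗
w5: successors {w6}; ~p & q & p & ~q there: w6:F. ✗
w6: successors {w7}; ~p & q & p & ~q there: w7:F. ✗
w7: no successors, so [](~p & q & p & ~q) holds vacuously. ✓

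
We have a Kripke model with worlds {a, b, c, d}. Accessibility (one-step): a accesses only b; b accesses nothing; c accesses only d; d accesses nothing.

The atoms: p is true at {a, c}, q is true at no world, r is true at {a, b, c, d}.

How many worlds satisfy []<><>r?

2

a: successors {b}; <><>r there: b:F. ✗
b: no successors, so []<><>r holds vacuously. ✓
c: successors {d}; <><>r there: d:F. ✗
d: no successors, so []<><>r holds vacuously. ✓
Satisfying worlds: {b, d}.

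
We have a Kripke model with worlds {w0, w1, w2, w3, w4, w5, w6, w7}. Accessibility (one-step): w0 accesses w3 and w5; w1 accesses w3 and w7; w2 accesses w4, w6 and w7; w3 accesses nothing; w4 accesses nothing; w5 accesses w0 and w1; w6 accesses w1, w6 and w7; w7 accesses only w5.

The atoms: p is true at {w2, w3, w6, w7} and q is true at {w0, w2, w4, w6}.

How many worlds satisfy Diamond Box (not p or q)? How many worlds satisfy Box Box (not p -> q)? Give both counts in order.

5 and 2

For Diamond Box (not p or q):
w0: successors {w3, w5}; Box (not p or q) there: w3:T, w5:T. ✓
w1: successors {w3, w7}; Box (not p or q) there: w3:T, w7:T. ✓
w2: successors {w4, w6, w7}; Box (not p or q) there: w4:T, w6:F, w7:T. ✓
w3: no successors, so Diamond Box (not p or q) fails. ✗
w4: no successors, so Diamond Box (not p or q) fails. ✗
w5: successors {w0, w1}; Box (not p or q) there: w0:F, w1:F. ✗
w6: successors {w1, w6, w7}; Box (not p or q) there: w1:F, w6:F, w7:T. ✓
w7: successors {w5}; Box (not p or q) there: w5:T. ✓
— 5 worlds.
For Box Box (not p -> q):
w0: successors {w3, w5}; Box (not p -> q) there: w3:T, w5:F. ✗
w1: successors {w3, w7}; Box (not p -> q) there: w3:T, w7:F. ✗
w2: successors {w4, w6, w7}; Box (not p -> q) there: w4:T, w6:F, w7:F. ✗
w3: no successors, so Box Box (not p -> q) holds vacuously. ✓
w4: no successors, so Box Box (not p -> q) holds vacuously. ✓
w5: successors {w0, w1}; Box (not p -> q) there: w0:F, w1:T. ✗
w6: successors {w1, w6, w7}; Box (not p -> q) there: w1:T, w6:F, w7:F. ✗
w7: successors {w5}; Box (not p -> q) there: w5:F. ✗
— 2 worlds.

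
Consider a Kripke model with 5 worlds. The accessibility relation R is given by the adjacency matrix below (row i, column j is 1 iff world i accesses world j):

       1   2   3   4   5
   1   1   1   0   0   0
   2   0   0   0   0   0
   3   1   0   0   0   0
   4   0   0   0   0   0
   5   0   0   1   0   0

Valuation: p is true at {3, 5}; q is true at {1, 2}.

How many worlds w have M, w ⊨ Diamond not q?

1

1: successors {1, 2}; not q there: 1:F, 2:F. ✗
2: no successors, so Diamond not q fails. ✗
3: successors {1}; not q there: 1:F. ✗
4: no successors, so Diamond not q fails. ✗
5: successors {3}; not q there: 3:T. ✓
Satisfying worlds: {5}.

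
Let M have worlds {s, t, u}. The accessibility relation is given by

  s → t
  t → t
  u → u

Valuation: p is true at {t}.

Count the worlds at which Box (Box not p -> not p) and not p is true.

s: Box (Box not p -> not p) is T, not p is T. ✓
t: Box (Box not p -> not p) is T, not p is F. ✗
u: Box (Box not p -> not p) is T, not p is T. ✓
Satisfying worlds: {s, u}.

2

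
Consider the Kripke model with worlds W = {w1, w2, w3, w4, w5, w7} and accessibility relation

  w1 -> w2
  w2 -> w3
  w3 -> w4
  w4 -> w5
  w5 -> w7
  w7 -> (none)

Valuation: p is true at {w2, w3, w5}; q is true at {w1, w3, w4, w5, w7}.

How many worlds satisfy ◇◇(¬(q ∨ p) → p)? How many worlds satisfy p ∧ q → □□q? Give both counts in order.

For ◇◇(¬(q ∨ p) → p):
w1: successors {w2}; ◇(¬(q ∨ p) → p) there: w2:T. ✓
w2: successors {w3}; ◇(¬(q ∨ p) → p) there: w3:T. ✓
w3: successors {w4}; ◇(¬(q ∨ p) → p) there: w4:T. ✓
w4: successors {w5}; ◇(¬(q ∨ p) → p) there: w5:T. ✓
w5: successors {w7}; ◇(¬(q ∨ p) → p) there: w7:F. ✗
w7: no successors, so ◇◇(¬(q ∨ p) → p) fails. ✗
— 4 worlds.
For p ∧ q → □□q:
w1: p ∧ q is F, □□q is T. ✓
w2: p ∧ q is F, □□q is T. ✓
w3: p ∧ q is T, □□q is T. ✓
w4: p ∧ q is F, □□q is T. ✓
w5: p ∧ q is T, □□q is T. ✓
w7: p ∧ q is F, □□q is T. ✓
— 6 worlds.

4 and 6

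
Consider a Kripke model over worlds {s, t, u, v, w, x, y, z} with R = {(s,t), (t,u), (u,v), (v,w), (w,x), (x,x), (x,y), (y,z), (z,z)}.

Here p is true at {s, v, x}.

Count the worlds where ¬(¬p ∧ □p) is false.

s: ¬p ∧ □p is F. ✓
t: ¬p ∧ □p is F. ✓
u: ¬p ∧ □p is T. ✗
v: ¬p ∧ □p is F. ✓
w: ¬p ∧ □p is T. ✗
x: ¬p ∧ □p is F. ✓
y: ¬p ∧ □p is F. ✓
z: ¬p ∧ □p is F. ✓
Satisfying worlds: {s, t, v, x, y, z}.
So ¬(¬p ∧ □p) fails at the other 2 worlds.

2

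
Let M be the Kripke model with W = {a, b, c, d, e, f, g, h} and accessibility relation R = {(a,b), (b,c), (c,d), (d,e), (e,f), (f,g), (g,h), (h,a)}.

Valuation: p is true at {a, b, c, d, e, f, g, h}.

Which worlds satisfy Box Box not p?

a: successors {b}; Box not p there: b:F. ✗
b: successors {c}; Box not p there: c:F. ✗
c: successors {d}; Box not p there: d:F. ✗
d: successors {e}; Box not p there: e:F. ✗
e: successors {f}; Box not p there: f:F. ✗
f: successors {g}; Box not p there: g:F. ✗
g: successors {h}; Box not p there: h:F. ✗
h: successors {a}; Box not p there: a:F. ✗

∅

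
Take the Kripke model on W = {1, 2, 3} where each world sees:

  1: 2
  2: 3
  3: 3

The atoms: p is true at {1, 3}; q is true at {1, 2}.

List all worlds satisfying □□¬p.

∅

1: successors {2}; □¬p there: 2:F. ✗
2: successors {3}; □¬p there: 3:F. ✗
3: successors {3}; □¬p there: 3:F. ✗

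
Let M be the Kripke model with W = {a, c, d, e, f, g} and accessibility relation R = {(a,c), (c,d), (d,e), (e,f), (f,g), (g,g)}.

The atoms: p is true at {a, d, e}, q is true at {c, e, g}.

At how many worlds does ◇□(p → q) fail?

a: successors {c}; □(p → q) there: c:F. ✗
c: successors {d}; □(p → q) there: d:T. ✓
d: successors {e}; □(p → q) there: e:T. ✓
e: successors {f}; □(p → q) there: f:T. ✓
f: successors {g}; □(p → q) there: g:T. ✓
g: successors {g}; □(p → q) there: g:T. ✓
Satisfying worlds: {c, d, e, f, g}.
So ◇□(p → q) fails at the other 1 world.

1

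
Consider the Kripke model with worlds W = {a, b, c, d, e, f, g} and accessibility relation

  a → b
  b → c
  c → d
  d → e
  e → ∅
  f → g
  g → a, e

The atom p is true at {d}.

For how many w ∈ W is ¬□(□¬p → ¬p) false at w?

6

a: □(□¬p → ¬p) is T. ✗
b: □(□¬p → ¬p) is T. ✗
c: □(□¬p → ¬p) is F. ✓
d: □(□¬p → ¬p) is T. ✗
e: □(□¬p → ¬p) is T. ✗
f: □(□¬p → ¬p) is T. ✗
g: □(□¬p → ¬p) is T. ✗
Satisfying worlds: {c}.
So ¬□(□¬p → ¬p) fails at the other 6 worlds.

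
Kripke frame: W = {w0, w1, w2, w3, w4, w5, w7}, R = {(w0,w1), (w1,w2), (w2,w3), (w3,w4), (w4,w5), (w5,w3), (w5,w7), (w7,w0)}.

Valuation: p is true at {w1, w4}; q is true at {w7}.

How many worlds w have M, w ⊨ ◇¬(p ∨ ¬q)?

w0: successors {w1}; ¬(p ∨ ¬q) there: w1:F. ✗
w1: successors {w2}; ¬(p ∨ ¬q) there: w2:F. ✗
w2: successors {w3}; ¬(p ∨ ¬q) there: w3:F. ✗
w3: successors {w4}; ¬(p ∨ ¬q) there: w4:F. ✗
w4: successors {w5}; ¬(p ∨ ¬q) there: w5:F. ✗
w5: successors {w3, w7}; ¬(p ∨ ¬q) there: w3:F, w7:T. ✓
w7: successors {w0}; ¬(p ∨ ¬q) there: w0:F. ✗
Satisfying worlds: {w5}.

1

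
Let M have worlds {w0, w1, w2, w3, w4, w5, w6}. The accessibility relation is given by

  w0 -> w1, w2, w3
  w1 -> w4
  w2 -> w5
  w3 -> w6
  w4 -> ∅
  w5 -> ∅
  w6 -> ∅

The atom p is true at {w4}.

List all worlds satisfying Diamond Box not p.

w0: successors {w1, w2, w3}; Box not p there: w1:F, w2:T, w3:T. ✓
w1: successors {w4}; Box not p there: w4:T. ✓
w2: successors {w5}; Box not p there: w5:T. ✓
w3: successors {w6}; Box not p there: w6:T. ✓
w4: no successors, so Diamond Box not p fails. ✗
w5: no successors, so Diamond Box not p fails. ✗
w6: no successors, so Diamond Box not p fails. ✗

{w0, w1, w2, w3}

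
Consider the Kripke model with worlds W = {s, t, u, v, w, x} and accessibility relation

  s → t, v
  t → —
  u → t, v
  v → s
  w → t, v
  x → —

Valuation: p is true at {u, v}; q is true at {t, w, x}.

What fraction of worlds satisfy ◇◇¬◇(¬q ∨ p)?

1/6

s: successors {t, v}; ◇¬◇(¬q ∨ p) there: t:F, v:F. ✗
t: no successors, so ◇◇¬◇(¬q ∨ p) fails. ✗
u: successors {t, v}; ◇¬◇(¬q ∨ p) there: t:F, v:F. ✗
v: successors {s}; ◇¬◇(¬q ∨ p) there: s:T. ✓
w: successors {t, v}; ◇¬◇(¬q ∨ p) there: t:F, v:F. ✗
x: no successors, so ◇◇¬◇(¬q ∨ p) fails. ✗
That's 1 of 6 worlds, so 1/6.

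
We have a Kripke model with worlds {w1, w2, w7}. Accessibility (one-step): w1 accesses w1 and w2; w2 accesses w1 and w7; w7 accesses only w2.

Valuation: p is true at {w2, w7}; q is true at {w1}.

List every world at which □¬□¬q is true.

w1: successors {w1, w2}; ¬□¬q there: w1:T, w2:T. ✓
w2: successors {w1, w7}; ¬□¬q there: w1:T, w7:F. ✗
w7: successors {w2}; ¬□¬q there: w2:T. ✓

{w1, w7}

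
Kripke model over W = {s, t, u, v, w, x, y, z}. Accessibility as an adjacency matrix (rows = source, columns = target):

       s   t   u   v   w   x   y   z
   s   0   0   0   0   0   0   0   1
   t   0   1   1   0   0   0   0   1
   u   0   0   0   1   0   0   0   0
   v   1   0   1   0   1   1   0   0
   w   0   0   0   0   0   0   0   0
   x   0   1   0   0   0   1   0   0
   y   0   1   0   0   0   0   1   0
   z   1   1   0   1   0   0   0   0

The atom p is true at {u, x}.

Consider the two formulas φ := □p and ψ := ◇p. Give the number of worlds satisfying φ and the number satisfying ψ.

1 and 3

For □p:
s: successors {z}; p there: z:F. ✗
t: successors {t, u, z}; p there: t:F, u:T, z:F. ✗
u: successors {v}; p there: v:F. ✗
v: successors {s, u, w, x}; p there: s:F, u:T, w:F, x:T. ✗
w: no successors, so □p holds vacuously. ✓
x: successors {t, x}; p there: t:F, x:T. ✗
y: successors {t, y}; p there: t:F, y:F. ✗
z: successors {s, t, v}; p there: s:F, t:F, v:F. ✗
— 1 world.
For ◇p:
s: successors {z}; p there: z:F. ✗
t: successors {t, u, z}; p there: t:F, u:T, z:F. ✓
u: successors {v}; p there: v:F. ✗
v: successors {s, u, w, x}; p there: s:F, u:T, w:F, x:T. ✓
w: no successors, so ◇p fails. ✗
x: successors {t, x}; p there: t:F, x:T. ✓
y: successors {t, y}; p there: t:F, y:F. ✗
z: successors {s, t, v}; p there: s:F, t:F, v:F. ✗
— 3 worlds.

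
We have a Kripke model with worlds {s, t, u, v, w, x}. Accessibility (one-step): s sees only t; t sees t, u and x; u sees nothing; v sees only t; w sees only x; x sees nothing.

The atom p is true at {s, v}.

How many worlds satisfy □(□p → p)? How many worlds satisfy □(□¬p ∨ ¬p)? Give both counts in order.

4 and 6

For □(□p → p):
s: successors {t}; □p → p there: t:T. ✓
t: successors {t, u, x}; □p → p there: t:T, u:F, x:F. ✗
u: no successors, so □(□p → p) holds vacuously. ✓
v: successors {t}; □p → p there: t:T. ✓
w: successors {x}; □p → p there: x:F. ✗
x: no successors, so □(□p → p) holds vacuously. ✓
— 4 worlds.
For □(□¬p ∨ ¬p):
s: successors {t}; □¬p ∨ ¬p there: t:T. ✓
t: successors {t, u, x}; □¬p ∨ ¬p there: t:T, u:T, x:T. ✓
u: no successors, so □(□¬p ∨ ¬p) holds vacuously. ✓
v: successors {t}; □¬p ∨ ¬p there: t:T. ✓
w: successors {x}; □¬p ∨ ¬p there: x:T. ✓
x: no successors, so □(□¬p ∨ ¬p) holds vacuously. ✓
— 6 worlds.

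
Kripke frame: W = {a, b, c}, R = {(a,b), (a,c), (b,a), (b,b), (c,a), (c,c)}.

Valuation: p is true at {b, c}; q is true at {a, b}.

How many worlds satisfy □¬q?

a: successors {b, c}; ¬q there: b:F, c:T. ✗
b: successors {a, b}; ¬q there: a:F, b:F. ✗
c: successors {a, c}; ¬q there: a:F, c:T. ✗
Satisfying worlds: ∅.

0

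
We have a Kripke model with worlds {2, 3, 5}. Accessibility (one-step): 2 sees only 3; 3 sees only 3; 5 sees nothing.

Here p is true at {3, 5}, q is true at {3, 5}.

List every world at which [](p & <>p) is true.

{2, 3, 5}

2: successors {3}; p & <>p there: 3:T. ✓
3: successors {3}; p & <>p there: 3:T. ✓
5: no successors, so [](p & <>p) holds vacuously. ✓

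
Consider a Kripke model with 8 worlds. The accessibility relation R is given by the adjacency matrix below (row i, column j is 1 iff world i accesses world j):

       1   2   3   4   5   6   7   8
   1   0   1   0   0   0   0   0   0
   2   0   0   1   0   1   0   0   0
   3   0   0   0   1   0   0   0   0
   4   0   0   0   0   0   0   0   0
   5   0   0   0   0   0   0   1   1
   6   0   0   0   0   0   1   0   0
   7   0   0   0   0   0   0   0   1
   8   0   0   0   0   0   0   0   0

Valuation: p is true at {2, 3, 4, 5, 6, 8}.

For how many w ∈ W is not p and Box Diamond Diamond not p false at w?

7

1: not p is T, Box Diamond Diamond not p is T. ✓
2: not p is F, Box Diamond Diamond not p is F. ✗
3: not p is F, Box Diamond Diamond not p is F. ✗
4: not p is F, Box Diamond Diamond not p is T. ✗
5: not p is F, Box Diamond Diamond not p is F. ✗
6: not p is F, Box Diamond Diamond not p is F. ✗
7: not p is T, Box Diamond Diamond not p is F. ✗
8: not p is F, Box Diamond Diamond not p is T. ✗
Satisfying worlds: {1}.
So not p and Box Diamond Diamond not p fails at the other 7 worlds.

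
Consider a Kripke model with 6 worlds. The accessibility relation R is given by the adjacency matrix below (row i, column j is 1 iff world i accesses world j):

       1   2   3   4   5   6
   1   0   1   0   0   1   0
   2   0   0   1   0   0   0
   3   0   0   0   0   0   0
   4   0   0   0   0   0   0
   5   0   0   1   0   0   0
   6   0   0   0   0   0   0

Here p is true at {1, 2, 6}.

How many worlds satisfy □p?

1: successors {2, 5}; p there: 2:T, 5:F. ✗
2: successors {3}; p there: 3:F. ✗
3: no successors, so □p holds vacuously. ✓
4: no successors, so □p holds vacuously. ✓
5: successors {3}; p there: 3:F. ✗
6: no successors, so □p holds vacuously. ✓
Satisfying worlds: {3, 4, 6}.

3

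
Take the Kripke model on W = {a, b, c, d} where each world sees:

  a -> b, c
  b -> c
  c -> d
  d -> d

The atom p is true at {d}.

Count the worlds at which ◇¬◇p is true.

1

a: successors {b, c}; ¬◇p there: b:T, c:F. ✓
b: successors {c}; ¬◇p there: c:F. ✗
c: successors {d}; ¬◇p there: d:F. ✗
d: successors {d}; ¬◇p there: d:F. ✗
Satisfying worlds: {a}.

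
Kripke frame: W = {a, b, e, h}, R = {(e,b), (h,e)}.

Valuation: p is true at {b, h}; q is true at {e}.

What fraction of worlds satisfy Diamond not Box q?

1/4

a: no successors, so Diamond not Box q fails. ✗
b: no successors, so Diamond not Box q fails. ✗
e: successors {b}; not Box q there: b:F. ✗
h: successors {e}; not Box q there: e:T. ✓
That's 1 of 4 worlds, so 1/4.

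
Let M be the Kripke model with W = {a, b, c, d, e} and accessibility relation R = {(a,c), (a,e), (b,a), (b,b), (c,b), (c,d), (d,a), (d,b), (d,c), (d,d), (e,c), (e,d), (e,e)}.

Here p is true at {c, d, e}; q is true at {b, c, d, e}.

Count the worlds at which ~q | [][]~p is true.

a: ~q is T, [][]~p is F. ✓
b: ~q is F, [][]~p is F. ✗
c: ~q is F, [][]~p is F. ✗
d: ~q is F, [][]~p is F. ✗
e: ~q is F, [][]~p is F. ✗
Satisfying worlds: {a}.

1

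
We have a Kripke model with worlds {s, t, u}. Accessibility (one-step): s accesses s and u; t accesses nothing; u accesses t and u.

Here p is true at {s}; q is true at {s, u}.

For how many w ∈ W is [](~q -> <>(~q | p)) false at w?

s: successors {s, u}; ~q -> <>(~q | p) there: s:T, u:T. ✓
t: no successors, so [](~q -> <>(~q | p)) holds vacuously. ✓
u: successors {t, u}; ~q -> <>(~q | p) there: t:F, u:T. ✗
Satisfying worlds: {s, t}.
So [](~q -> <>(~q | p)) fails at the other 1 world.

1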